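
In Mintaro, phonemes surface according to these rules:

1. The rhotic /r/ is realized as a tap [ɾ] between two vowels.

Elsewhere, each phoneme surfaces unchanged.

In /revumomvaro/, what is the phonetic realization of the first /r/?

/r/ (word-initial): rule 1 targets it, but not between two vowels → unchanged [r].

[r]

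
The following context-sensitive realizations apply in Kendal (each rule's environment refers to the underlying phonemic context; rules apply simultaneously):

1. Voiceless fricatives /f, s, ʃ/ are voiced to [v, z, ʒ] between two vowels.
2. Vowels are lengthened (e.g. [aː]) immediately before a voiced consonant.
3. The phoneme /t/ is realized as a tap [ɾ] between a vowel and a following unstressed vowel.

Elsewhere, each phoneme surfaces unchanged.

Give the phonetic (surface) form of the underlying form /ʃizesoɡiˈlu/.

/ʃ/ (word-initial) is in the target of rule 1 but the environment (between two vowels) is not met → [ʃ].
/i/ (between /ʃ/ and /z/) occurs before a voiced consonant → [iː] by rule 2.
/e/ — between /z/ and /s/; rule 2 does not apply here → [e].
/s/ (between /e/ and /o/) occurs between two vowels → [z] by rule 1.
/o/ (between /s/ and /ɡ/): before a voiced consonant, so rule 2 applies → [oː].
/i/ (between /ɡ/ and /l/) occurs before a voiced consonant → [iː] by rule 2.
/u/ (word-final) is in the target of rule 2 but the environment (before a voiced consonant) is not met → [u].

[ʃiːzezoːɡiːˈlu]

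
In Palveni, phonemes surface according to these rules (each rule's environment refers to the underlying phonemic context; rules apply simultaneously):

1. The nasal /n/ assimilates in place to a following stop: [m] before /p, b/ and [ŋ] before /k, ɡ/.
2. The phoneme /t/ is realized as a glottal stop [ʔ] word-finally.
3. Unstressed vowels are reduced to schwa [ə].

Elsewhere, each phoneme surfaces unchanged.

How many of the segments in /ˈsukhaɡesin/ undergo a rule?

Segments that undergo a rule: /a/ → [ə] (rule 3); /e/ → [ə] (rule 3); /i/ → [ə] (rule 3).
All other segments surface unchanged.

3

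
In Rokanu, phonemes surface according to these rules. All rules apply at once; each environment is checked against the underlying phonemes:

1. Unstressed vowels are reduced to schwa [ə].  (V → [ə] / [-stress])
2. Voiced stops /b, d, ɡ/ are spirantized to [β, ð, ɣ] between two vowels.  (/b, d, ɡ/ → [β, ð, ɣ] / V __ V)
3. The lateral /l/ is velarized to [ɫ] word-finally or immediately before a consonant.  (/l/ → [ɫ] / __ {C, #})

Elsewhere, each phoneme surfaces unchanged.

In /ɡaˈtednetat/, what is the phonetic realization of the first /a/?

/a/ — between /ɡ/ and /t/, in an unstressed syllable — surfaces as [ə] (rule 1).

[ə]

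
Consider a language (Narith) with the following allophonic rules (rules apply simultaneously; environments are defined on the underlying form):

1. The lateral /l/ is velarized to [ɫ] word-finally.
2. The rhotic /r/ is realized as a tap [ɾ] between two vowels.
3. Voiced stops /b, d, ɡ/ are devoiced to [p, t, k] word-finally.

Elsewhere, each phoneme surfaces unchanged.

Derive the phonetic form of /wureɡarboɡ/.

[wuɾeɡarbok]

/w/ (word-initial): no rule targets it → [w].
/u/ — not in any rule's target class → [u].
/r/ — between /u/ and /e/, between two vowels — surfaces as [ɾ] (rule 2).
/e/ stays [e].
/ɡ/ (between /e/ and /a/) fails the environment for rule 3, so it stays [ɡ].
/a/ (between /ɡ/ and /r/): no rule targets it → [a].
/r/ (between /a/ and /b/): rule 2 targets it, but not between two vowels → unchanged [r].
/b/ — between /r/ and /o/; rule 3 does not apply here → [b].
/o/ (between /b/ and /ɡ/) is unaffected → [o].
/ɡ/ — word-final, word-finally — surfaces as [k] (rule 3).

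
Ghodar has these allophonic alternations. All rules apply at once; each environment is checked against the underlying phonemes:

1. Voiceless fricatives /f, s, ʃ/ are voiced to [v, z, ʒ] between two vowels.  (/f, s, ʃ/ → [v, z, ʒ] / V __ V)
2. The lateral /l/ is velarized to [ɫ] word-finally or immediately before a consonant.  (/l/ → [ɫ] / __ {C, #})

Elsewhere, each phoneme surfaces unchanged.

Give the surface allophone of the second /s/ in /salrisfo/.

[s]

/s/ (between /i/ and /f/) fails the environment for rule 1, so it stays [s].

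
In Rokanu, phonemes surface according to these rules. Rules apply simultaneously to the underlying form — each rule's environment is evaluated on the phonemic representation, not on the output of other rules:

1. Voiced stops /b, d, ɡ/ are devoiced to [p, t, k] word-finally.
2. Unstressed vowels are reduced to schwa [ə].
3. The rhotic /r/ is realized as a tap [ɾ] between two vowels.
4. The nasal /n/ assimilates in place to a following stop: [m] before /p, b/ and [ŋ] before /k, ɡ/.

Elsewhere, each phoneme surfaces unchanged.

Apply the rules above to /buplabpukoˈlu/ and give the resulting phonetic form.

/b/ (word-initial): rule 1 targets it, but not word-finally → unchanged [b].
/u/ — between /b/ and /p/, in an unstressed syllable — surfaces as [ə] (rule 2).
/p/ — not in any rule's target class → [p].
/l/ (between /p/ and /a/): no rule targets it → [l].
Rule 2 applies to /a/ (between /l/ and /b/: in an unstressed syllable) → [ə].
/b/ (between /a/ and /p/) fails the environment for rule 1, so it stays [b].
/p/ (between /b/ and /u/) is unaffected → [p].
Rule 2 applies to /u/ (between /p/ and /k/: in an unstressed syllable) → [ə].
/k/ (between /u/ and /o/) is unaffected → [k].
/o/ meets the environment for rule 2 (in an unstressed syllable) → [ə].
/l/ (between /o/ and /u/) is unaffected → [l].
/u/ (word-final) fails the environment for rule 2, so it stays [u].

[bəpləbpəkəˈlu]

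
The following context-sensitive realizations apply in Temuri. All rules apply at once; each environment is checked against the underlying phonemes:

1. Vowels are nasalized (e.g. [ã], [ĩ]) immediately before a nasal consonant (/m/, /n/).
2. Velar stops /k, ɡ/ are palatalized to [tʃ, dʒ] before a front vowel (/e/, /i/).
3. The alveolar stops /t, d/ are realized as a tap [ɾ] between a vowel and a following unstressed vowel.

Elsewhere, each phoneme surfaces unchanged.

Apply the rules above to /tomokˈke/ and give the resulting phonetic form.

[tõmokˈtʃe]

/t/ — word-initial; rule 3 does not apply here → [t].
/o/ meets the environment for rule 1 (before a nasal consonant) → [õ].
/m/ (between /o/ and /o/): no rule targets it → [m].
/o/ (between /m/ and /k/) fails the environment for rule 1, so it stays [o].
/k/ — between /o/ and /k/; rule 2 does not apply here → [k].
/k/ (between /k/ and /e/): before a front vowel, so rule 2 applies → [tʃ].
/e/ (word-final) fails the environment for rule 1, so it stays [e].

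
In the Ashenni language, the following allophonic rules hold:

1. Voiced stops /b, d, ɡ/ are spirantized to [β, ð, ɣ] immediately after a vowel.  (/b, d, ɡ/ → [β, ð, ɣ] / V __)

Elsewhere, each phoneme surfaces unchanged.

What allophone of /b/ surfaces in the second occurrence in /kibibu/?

/b/ — between /i/ and /u/, immediately after a vowel — surfaces as [β] (rule 1).

[β]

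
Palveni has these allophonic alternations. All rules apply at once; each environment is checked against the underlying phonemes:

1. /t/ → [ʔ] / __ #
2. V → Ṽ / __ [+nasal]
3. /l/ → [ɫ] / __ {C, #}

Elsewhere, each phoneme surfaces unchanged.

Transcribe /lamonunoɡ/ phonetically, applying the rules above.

[lãmõnũnoɡ]

/l/ (word-initial): rule 3 targets it, but not word-finally or immediately before a consonant → unchanged [l].
/a/ meets the environment for rule 2 (before a nasal consonant) → [ã].
/m/ stays [m].
/o/ (between /m/ and /n/): before a nasal consonant, so rule 2 applies → [õ].
/n/ (between /o/ and /u/): no rule targets it → [n].
/u/ (between /n/ and /n/) occurs before a nasal consonant → [ũ] by rule 2.
/n/ — not in any rule's target class → [n].
/o/ (between /n/ and /ɡ/) is in the target of rule 2 but the environment (before a nasal consonant) is not met → [o].
/ɡ/ (word-final): no rule targets it → [ɡ].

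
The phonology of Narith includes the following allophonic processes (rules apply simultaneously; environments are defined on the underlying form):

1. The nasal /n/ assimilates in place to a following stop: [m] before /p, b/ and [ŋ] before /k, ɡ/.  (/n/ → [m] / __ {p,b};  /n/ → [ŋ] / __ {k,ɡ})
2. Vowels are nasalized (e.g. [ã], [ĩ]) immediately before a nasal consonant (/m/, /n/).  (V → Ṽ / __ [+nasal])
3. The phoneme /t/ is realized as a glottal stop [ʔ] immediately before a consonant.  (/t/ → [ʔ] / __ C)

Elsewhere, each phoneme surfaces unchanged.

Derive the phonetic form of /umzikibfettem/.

/u/ (word-initial): before a nasal consonant, so rule 2 applies → [ũ].
/m/ stays [m].
/z/ — not in any rule's target class → [z].
/i/ (between /z/ and /k/) fails the environment for rule 2, so it stays [i].
/k/ stays [k].
/i/ (between /k/ and /b/) fails the environment for rule 2, so it stays [i].
/b/ — not in any rule's target class → [b].
/f/ stays [f].
/e/ (between /f/ and /t/) fails the environment for rule 2, so it stays [e].
/t/ — between /e/ and /t/, immediately before a consonant — surfaces as [ʔ] (rule 3).
/t/ (between /t/ and /e/) is in the target of rule 3 but the environment (immediately before a consonant) is not met → [t].
/e/ — between /t/ and /m/, before a nasal consonant — surfaces as [ẽ] (rule 2).
/m/ — not in any rule's target class → [m].

[ũmzikibfeʔtẽm]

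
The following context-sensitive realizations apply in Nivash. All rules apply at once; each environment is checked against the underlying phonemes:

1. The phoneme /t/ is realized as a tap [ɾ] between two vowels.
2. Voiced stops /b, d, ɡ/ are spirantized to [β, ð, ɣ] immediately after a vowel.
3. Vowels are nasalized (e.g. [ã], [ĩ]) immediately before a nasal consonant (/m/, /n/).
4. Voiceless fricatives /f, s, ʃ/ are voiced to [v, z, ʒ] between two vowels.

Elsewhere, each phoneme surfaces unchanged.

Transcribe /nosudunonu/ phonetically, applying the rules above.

[nozuðũnõnu]

/n/ stays [n].
/o/ (between /n/ and /s/) fails the environment for rule 3, so it stays [o].
/s/ (between /o/ and /u/): between two vowels, so rule 4 applies → [z].
/u/ (between /s/ and /d/) fails the environment for rule 3, so it stays [u].
/d/ (between /u/ and /u/): immediately after a vowel, so rule 2 applies → [ð].
/u/ — between /d/ and /n/, before a nasal consonant — surfaces as [ũ] (rule 3).
/n/ (between /u/ and /o/): no rule targets it → [n].
/o/ (between /n/ and /n/) occurs before a nasal consonant → [õ] by rule 3.
/n/ (between /o/ and /u/): no rule targets it → [n].
/u/ (word-final): rule 3 targets it, but not before a nasal consonant → unchanged [u].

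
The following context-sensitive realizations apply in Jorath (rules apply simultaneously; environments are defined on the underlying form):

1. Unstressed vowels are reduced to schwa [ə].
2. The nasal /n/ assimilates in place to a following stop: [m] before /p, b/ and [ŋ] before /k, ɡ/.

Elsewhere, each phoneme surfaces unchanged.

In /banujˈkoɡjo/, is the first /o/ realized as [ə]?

No

/o/ (between /k/ and /ɡ/) is in the target of rule 1 but the environment (in an unstressed syllable) is not met → [o].
The actual realization is [o], not [ə].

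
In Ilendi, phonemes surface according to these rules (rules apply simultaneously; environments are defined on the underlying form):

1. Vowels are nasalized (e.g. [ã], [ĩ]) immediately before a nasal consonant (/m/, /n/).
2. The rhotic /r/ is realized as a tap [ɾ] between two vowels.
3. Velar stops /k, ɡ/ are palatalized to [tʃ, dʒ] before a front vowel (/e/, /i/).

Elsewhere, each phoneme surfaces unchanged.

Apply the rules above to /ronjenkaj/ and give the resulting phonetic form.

[rõnjẽnkaj]

/r/ (word-initial) fails the environment for rule 2, so it stays [r].
Rule 1 applies to /o/ (between /r/ and /n/: before a nasal consonant) → [õ].
/n/ (between /o/ and /j/) is unaffected → [n].
/j/ stays [j].
Rule 1 applies to /e/ (between /j/ and /n/: before a nasal consonant) → [ẽ].
/n/ stays [n].
/k/ (between /n/ and /a/): rule 3 targets it, but not before a front vowel → unchanged [k].
/a/ (between /k/ and /j/): rule 1 targets it, but not before a nasal consonant → unchanged [a].
/j/ (word-final) is unaffected → [j].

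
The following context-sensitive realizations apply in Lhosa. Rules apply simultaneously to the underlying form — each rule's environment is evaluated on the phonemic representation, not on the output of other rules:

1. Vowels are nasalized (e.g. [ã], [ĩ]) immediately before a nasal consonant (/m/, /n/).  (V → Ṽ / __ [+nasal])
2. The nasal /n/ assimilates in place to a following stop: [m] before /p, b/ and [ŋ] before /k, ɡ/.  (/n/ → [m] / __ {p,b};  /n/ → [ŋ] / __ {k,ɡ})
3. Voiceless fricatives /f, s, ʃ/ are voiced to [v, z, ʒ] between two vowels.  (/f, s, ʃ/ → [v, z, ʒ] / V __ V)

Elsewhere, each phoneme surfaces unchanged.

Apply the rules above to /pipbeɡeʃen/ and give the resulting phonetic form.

[pipbeɡeʒẽn]

/p/ — not in any rule's target class → [p].
/i/ (between /p/ and /p/) is in the target of rule 1 but the environment (before a nasal consonant) is not met → [i].
/p/ (between /i/ and /b/) is unaffected → [p].
/b/ (between /p/ and /e/) is unaffected → [b].
/e/ (between /b/ and /ɡ/): rule 1 targets it, but not before a nasal consonant → unchanged [e].
/ɡ/ (between /e/ and /e/) is unaffected → [ɡ].
/e/ (between /ɡ/ and /ʃ/) fails the environment for rule 1, so it stays [e].
Rule 3 applies to /ʃ/ (between /e/ and /e/: between two vowels) → [ʒ].
/e/ (between /ʃ/ and /n/) occurs before a nasal consonant → [ẽ] by rule 1.
/n/ (word-final) fails the environment for rule 2, so it stays [n].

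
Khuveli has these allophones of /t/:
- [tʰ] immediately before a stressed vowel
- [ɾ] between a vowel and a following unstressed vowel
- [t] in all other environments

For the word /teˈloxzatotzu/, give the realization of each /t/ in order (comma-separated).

Occurrence 1 (position 1): no conditioning environment matches → elsewhere allophone [t].
Occurrence 2 (position 8): between a vowel and an unstressed vowel → [ɾ].
Occurrence 3 (position 10): no conditioning environment matches → elsewhere allophone [t].

[t], [ɾ], [t]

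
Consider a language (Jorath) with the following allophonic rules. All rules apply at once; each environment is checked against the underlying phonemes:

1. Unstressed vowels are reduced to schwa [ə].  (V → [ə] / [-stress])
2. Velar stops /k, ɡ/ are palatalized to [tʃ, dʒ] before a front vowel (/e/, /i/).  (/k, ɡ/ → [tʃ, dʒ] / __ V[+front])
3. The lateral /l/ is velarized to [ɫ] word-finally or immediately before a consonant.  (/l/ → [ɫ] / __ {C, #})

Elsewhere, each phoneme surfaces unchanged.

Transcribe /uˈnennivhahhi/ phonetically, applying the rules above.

[əˈnennəvhəhhə]

/u/ (word-initial): in an unstressed syllable, so rule 1 applies → [ə].
/n/ stays [n].
/e/ (between /n/ and /n/) fails the environment for rule 1, so it stays [e].
/n/ stays [n].
/n/ (between /n/ and /i/): no rule targets it → [n].
/i/ — between /n/ and /v/, in an unstressed syllable — surfaces as [ə] (rule 1).
/v/ (between /i/ and /h/): no rule targets it → [v].
/h/ stays [h].
/a/ (between /h/ and /h/) occurs in an unstressed syllable → [ə] by rule 1.
/h/ (between /a/ and /h/): no rule targets it → [h].
/h/ (between /h/ and /i/) is unaffected → [h].
/i/ — word-final, in an unstressed syllable — surfaces as [ə] (rule 1).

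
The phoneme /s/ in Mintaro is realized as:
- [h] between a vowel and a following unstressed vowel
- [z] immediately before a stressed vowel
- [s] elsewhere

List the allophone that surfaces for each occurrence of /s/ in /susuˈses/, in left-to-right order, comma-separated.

[s], [h], [z], [s]

Occurrence 1 (position 1): no conditioning environment matches → elsewhere allophone [s].
Occurrence 2 (position 3): between a vowel and a following unstressed vowel → [h].
Occurrence 3 (position 5): immediately before a stressed vowel → [z].
Occurrence 4 (position 7): no conditioning environment matches → elsewhere allophone [s].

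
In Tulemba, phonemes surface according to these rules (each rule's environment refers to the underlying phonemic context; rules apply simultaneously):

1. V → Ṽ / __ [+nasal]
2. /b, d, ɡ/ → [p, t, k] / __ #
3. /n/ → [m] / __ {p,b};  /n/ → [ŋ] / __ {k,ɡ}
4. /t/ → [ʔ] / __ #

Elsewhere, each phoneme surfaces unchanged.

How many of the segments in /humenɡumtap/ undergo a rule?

Segments that undergo a rule: /u/ → [ũ] (rule 1); /e/ → [ẽ] (rule 1); /n/ → [ŋ] (rule 3); /u/ → [ũ] (rule 1).
All other segments surface unchanged.

4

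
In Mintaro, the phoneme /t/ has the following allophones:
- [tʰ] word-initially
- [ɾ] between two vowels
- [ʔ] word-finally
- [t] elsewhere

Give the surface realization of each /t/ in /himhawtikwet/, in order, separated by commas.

[t], [ʔ]

Occurrence 1 (position 7): no conditioning environment matches → elsewhere allophone [t].
Occurrence 2 (position 12): word-finally → [ʔ].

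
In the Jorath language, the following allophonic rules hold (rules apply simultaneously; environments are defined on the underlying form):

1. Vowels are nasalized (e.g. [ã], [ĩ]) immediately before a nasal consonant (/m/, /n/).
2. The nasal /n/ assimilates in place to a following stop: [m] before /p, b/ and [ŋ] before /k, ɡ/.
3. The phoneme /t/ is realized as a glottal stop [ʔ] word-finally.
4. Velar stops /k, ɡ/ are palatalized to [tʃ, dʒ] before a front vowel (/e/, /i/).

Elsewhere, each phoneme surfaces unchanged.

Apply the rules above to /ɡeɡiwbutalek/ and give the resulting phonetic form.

/ɡ/ (word-initial): before a front vowel, so rule 4 applies → [dʒ].
/e/ (between /ɡ/ and /ɡ/): rule 1 targets it, but not before a nasal consonant → unchanged [e].
/ɡ/ meets the environment for rule 4 (before a front vowel) → [dʒ].
/i/ (between /ɡ/ and /w/) is in the target of rule 1 but the environment (before a nasal consonant) is not met → [i].
/w/ stays [w].
/b/ (between /w/ and /u/) is unaffected → [b].
/u/ (between /b/ and /t/) fails the environment for rule 1, so it stays [u].
/t/ (between /u/ and /a/) fails the environment for rule 3, so it stays [t].
/a/ (between /t/ and /l/) fails the environment for rule 1, so it stays [a].
/l/ — not in any rule's target class → [l].
/e/ (between /l/ and /k/) fails the environment for rule 1, so it stays [e].
/k/ (word-final) fails the environment for rule 4, so it stays [k].

[dʒedʒiwbutalek]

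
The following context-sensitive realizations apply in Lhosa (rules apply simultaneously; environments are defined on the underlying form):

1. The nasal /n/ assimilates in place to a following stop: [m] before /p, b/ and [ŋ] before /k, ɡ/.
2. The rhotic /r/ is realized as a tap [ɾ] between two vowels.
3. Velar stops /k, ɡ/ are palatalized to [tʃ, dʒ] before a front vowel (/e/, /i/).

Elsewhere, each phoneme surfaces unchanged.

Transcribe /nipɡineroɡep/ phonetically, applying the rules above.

/n/ (word-initial): rule 1 targets it, but not before a labial or velar stop → unchanged [n].
/ɡ/ — between /p/ and /i/, before a front vowel — surfaces as [dʒ] (rule 3).
/n/ (between /i/ and /e/) fails the environment for rule 1, so it stays [n].
Rule 2 applies to /r/ (between /e/ and /o/: between two vowels) → [ɾ].
/ɡ/ — between /o/ and /e/, before a front vowel — surfaces as [dʒ] (rule 3).

[nipdʒineɾodʒep]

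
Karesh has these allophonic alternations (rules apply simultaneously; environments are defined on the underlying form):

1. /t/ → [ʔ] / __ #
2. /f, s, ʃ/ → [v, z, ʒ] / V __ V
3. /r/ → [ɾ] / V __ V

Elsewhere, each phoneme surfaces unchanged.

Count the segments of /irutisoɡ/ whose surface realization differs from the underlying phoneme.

2

Segments that undergo a rule: /r/ → [ɾ] (rule 3); /s/ → [z] (rule 2).
All other segments surface unchanged.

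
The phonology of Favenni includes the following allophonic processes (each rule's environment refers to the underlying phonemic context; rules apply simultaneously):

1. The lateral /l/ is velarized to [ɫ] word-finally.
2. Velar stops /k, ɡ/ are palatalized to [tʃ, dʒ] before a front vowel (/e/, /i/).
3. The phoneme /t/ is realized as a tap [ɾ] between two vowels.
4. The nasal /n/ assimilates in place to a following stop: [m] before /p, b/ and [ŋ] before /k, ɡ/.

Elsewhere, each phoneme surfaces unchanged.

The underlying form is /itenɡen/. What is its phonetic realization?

[iɾeŋdʒen]

/i/ (word-initial) is unaffected → [i].
/t/ — between /i/ and /e/, between two vowels — surfaces as [ɾ] (rule 3).
/e/ (between /t/ and /n/): no rule targets it → [e].
Rule 4 applies to /n/ (between /e/ and /ɡ/: before a labial or velar stop) → [ŋ].
Rule 2 applies to /ɡ/ (between /n/ and /e/: before a front vowel) → [dʒ].
/e/ — not in any rule's target class → [e].
/n/ (word-final) fails the environment for rule 4, so it stays [n].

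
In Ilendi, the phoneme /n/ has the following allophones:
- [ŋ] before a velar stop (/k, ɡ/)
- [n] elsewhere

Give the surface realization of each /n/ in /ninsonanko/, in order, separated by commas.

Occurrence 1 (position 1): no conditioning environment matches → elsewhere allophone [n].
Occurrence 2 (position 3): no conditioning environment matches → elsewhere allophone [n].
Occurrence 3 (position 6): no conditioning environment matches → elsewhere allophone [n].
Occurrence 4 (position 8): before a velar stop → [ŋ].

[n], [n], [n], [ŋ]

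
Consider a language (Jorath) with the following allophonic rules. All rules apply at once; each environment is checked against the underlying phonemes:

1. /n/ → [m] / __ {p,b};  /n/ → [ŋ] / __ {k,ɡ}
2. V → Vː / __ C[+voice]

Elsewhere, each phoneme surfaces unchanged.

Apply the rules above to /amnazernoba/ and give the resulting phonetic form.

[aːmnaːzeːrnoːba]

/a/ (word-initial) occurs before a voiced consonant → [aː] by rule 2.
/n/ (between /m/ and /a/): rule 1 targets it, but not before a labial or velar stop → unchanged [n].
/a/ (between /n/ and /z/) occurs before a voiced consonant → [aː] by rule 2.
/e/ — between /z/ and /r/, before a voiced consonant — surfaces as [eː] (rule 2).
/n/ (between /r/ and /o/): rule 1 targets it, but not before a labial or velar stop → unchanged [n].
/o/ — between /n/ and /b/, before a voiced consonant — surfaces as [oː] (rule 2).
/a/ (word-final) is in the target of rule 2 but the environment (before a voiced consonant) is not met → [a].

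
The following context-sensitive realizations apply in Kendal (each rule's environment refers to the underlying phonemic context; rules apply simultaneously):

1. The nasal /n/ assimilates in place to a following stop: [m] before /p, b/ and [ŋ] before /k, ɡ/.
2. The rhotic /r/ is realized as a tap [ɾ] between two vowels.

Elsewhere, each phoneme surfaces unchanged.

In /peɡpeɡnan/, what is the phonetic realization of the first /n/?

/n/ — between /ɡ/ and /a/; rule 1 does not apply here → [n].

[n]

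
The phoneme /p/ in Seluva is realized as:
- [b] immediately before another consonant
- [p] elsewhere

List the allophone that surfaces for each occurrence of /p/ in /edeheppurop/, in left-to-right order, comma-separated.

[b], [p], [p]

Occurrence 1 (position 6): immediately before another consonant → [b].
Occurrence 2 (position 7): no conditioning environment matches → elsewhere allophone [p].
Occurrence 3 (position 11): no conditioning environment matches → elsewhere allophone [p].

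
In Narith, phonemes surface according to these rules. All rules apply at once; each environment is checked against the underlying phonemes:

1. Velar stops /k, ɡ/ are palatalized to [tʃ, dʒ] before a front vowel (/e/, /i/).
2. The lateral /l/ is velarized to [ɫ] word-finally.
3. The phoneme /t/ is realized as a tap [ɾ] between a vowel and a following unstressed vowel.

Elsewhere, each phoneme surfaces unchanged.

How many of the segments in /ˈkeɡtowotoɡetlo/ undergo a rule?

Segments that undergo a rule: /k/ → [tʃ] (rule 1); /t/ → [ɾ] (rule 3); /ɡ/ → [dʒ] (rule 1).
All other segments surface unchanged.

3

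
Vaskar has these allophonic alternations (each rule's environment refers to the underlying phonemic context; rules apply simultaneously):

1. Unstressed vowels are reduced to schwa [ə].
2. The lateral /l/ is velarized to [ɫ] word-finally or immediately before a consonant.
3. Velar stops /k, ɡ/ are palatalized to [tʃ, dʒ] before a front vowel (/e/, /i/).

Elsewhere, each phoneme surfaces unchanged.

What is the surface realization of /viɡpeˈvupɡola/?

[vəɡpəˈvupɡələ]

/v/ (word-initial): no rule targets it → [v].
Rule 1 applies to /i/ (between /v/ and /ɡ/: in an unstressed syllable) → [ə].
/ɡ/ (between /i/ and /p/) is in the target of rule 3 but the environment (before a front vowel) is not met → [ɡ].
/p/ — not in any rule's target class → [p].
/e/ (between /p/ and /v/) occurs in an unstressed syllable → [ə] by rule 1.
/v/ (between /e/ and /u/): no rule targets it → [v].
/u/ — between /v/ and /p/; rule 1 does not apply here → [u].
/p/ (between /u/ and /ɡ/): no rule targets it → [p].
/ɡ/ (between /p/ and /o/) is in the target of rule 3 but the environment (before a front vowel) is not met → [ɡ].
/o/ (between /ɡ/ and /l/) occurs in an unstressed syllable → [ə] by rule 1.
/l/ (between /o/ and /a/) fails the environment for rule 2, so it stays [l].
/a/ (word-final): in an unstressed syllable, so rule 1 applies → [ə].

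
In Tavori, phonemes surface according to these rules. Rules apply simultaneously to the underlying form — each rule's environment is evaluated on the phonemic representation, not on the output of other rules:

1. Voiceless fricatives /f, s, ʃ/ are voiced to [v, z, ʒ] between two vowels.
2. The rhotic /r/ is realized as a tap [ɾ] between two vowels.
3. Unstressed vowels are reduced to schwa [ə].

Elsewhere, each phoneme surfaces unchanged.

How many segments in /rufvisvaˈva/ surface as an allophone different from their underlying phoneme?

3

Segments that undergo a rule: /u/ → [ə] (rule 3); /i/ → [ə] (rule 3); /a/ → [ə] (rule 3).
All other segments surface unchanged.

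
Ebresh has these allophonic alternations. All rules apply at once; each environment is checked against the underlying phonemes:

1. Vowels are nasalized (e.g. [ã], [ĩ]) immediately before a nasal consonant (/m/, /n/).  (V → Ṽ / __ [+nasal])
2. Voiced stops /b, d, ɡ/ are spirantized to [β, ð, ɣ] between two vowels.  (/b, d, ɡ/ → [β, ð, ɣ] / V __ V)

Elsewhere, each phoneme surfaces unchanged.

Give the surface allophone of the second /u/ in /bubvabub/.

[u]

/u/ (between /b/ and /b/) fails the environment for rule 1, so it stays [u].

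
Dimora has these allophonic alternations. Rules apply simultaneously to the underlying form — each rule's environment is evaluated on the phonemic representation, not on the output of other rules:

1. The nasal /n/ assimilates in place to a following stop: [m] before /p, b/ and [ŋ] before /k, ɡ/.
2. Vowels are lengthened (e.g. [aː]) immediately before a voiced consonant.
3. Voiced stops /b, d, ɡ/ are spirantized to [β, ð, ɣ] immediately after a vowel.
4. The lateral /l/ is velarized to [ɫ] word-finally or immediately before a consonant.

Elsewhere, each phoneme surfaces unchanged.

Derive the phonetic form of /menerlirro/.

[meːneːrliːrro]

/m/ — not in any rule's target class → [m].
/e/ meets the environment for rule 2 (before a voiced consonant) → [eː].
/n/ (between /e/ and /e/) fails the environment for rule 1, so it stays [n].
/e/ (between /n/ and /r/) occurs before a voiced consonant → [eː] by rule 2.
/r/ stays [r].
/l/ — between /r/ and /i/; rule 4 does not apply here → [l].
/i/ (between /l/ and /r/): before a voiced consonant, so rule 2 applies → [iː].
/r/ (between /i/ and /r/): no rule targets it → [r].
/r/ (between /r/ and /o/): no rule targets it → [r].
/o/ (word-final): rule 2 targets it, but not before a voiced consonant → unchanged [o].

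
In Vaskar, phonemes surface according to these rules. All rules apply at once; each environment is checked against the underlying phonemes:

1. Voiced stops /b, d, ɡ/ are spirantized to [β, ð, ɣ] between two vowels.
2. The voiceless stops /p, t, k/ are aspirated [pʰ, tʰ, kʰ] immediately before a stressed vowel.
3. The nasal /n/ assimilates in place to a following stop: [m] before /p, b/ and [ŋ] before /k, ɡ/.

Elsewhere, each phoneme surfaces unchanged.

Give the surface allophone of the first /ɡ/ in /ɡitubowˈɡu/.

[ɡ]

/ɡ/ (word-initial): rule 1 targets it, but not between two vowels → unchanged [ɡ].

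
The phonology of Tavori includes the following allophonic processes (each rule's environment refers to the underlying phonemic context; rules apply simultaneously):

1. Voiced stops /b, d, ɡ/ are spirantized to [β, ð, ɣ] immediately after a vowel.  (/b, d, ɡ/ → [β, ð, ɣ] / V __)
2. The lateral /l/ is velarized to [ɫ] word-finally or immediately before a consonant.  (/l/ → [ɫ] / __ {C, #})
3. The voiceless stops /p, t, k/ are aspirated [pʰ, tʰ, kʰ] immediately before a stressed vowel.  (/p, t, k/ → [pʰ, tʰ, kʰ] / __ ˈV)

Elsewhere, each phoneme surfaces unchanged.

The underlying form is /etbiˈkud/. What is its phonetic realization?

/t/ (between /e/ and /b/) fails the environment for rule 3, so it stays [t].
/b/ (between /t/ and /i/) fails the environment for rule 1, so it stays [b].
Rule 3 applies to /k/ (between /i/ and /u/: immediately before a stressed vowel) → [kʰ].
/d/ meets the environment for rule 1 (immediately after a vowel) → [ð].

[etbiˈkʰuð]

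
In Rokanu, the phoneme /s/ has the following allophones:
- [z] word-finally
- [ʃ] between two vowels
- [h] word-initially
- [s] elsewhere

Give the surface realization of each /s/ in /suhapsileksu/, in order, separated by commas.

Occurrence 1 (position 1): word-initially → [h].
Occurrence 2 (position 6): no conditioning environment matches → elsewhere allophone [s].
Occurrence 3 (position 11): no conditioning environment matches → elsewhere allophone [s].

[h], [s], [s]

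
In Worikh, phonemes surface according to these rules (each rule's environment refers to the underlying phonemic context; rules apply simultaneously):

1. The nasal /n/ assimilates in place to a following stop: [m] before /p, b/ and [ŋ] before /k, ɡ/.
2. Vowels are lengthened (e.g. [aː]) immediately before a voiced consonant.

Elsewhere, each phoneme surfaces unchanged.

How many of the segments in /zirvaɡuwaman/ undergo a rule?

Segments that undergo a rule: /i/ → [iː] (rule 2); /a/ → [aː] (rule 2); /u/ → [uː] (rule 2); /a/ → [aː] (rule 2); /a/ → [aː] (rule 2).
All other segments surface unchanged.

5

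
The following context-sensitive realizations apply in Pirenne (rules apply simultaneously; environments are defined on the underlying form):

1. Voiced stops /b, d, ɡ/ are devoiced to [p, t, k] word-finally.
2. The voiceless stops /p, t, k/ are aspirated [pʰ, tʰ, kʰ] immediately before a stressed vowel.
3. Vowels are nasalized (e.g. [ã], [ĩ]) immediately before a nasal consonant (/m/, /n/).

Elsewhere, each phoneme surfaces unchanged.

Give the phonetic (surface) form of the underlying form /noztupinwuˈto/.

[noztupĩnwuˈtʰo]

/n/ — not in any rule's target class → [n].
/o/ (between /n/ and /z/): rule 3 targets it, but not before a nasal consonant → unchanged [o].
/z/ (between /o/ and /t/) is unaffected → [z].
/t/ (between /z/ and /u/): rule 2 targets it, but not immediately before a stressed vowel → unchanged [t].
/u/ — between /t/ and /p/; rule 3 does not apply here → [u].
/p/ (between /u/ and /i/) is in the target of rule 2 but the environment (immediately before a stressed vowel) is not met → [p].
/i/ — between /p/ and /n/, before a nasal consonant — surfaces as [ĩ] (rule 3).
/n/ — not in any rule's target class → [n].
/w/ stays [w].
/u/ (between /w/ and /t/) fails the environment for rule 3, so it stays [u].
/t/ meets the environment for rule 2 (immediately before a stressed vowel) → [tʰ].
/o/ — word-final; rule 3 does not apply here → [o].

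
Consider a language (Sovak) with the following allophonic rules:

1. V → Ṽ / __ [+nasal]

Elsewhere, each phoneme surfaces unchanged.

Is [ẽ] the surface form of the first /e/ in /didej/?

/e/ (between /d/ and /j/) fails the environment for rule 1, so it stays [e].
The actual realization is [e], not [ẽ].

No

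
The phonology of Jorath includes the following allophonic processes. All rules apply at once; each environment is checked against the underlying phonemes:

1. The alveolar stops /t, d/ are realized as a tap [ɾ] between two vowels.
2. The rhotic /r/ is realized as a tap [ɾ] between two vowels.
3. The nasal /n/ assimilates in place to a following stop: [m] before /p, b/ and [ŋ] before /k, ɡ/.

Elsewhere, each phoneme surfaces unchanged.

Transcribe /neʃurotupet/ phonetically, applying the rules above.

/n/ (word-initial) is in the target of rule 3 but the environment (before a labial or velar stop) is not met → [n].
/e/ (between /n/ and /ʃ/): no rule targets it → [e].
/ʃ/ — not in any rule's target class → [ʃ].
/u/ (between /ʃ/ and /r/): no rule targets it → [u].
/r/ meets the environment for rule 2 (between two vowels) → [ɾ].
/o/ stays [o].
/t/ — between /o/ and /u/, between two vowels — surfaces as [ɾ] (rule 1).
/u/ — not in any rule's target class → [u].
/p/ (between /u/ and /e/): no rule targets it → [p].
/e/ — not in any rule's target class → [e].
/t/ (word-final): rule 1 targets it, but not between two vowels → unchanged [t].

[neʃuɾoɾupet]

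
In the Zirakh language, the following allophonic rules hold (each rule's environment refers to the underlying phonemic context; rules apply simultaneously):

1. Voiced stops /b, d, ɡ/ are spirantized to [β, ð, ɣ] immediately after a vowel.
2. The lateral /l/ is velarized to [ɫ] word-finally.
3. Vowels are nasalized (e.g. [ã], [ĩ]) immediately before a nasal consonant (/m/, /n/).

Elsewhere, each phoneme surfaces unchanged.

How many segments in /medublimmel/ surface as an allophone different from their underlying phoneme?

Segments that undergo a rule: /d/ → [ð] (rule 1); /b/ → [β] (rule 1); /i/ → [ĩ] (rule 3); /l/ → [ɫ] (rule 2).
All other segments surface unchanged.

4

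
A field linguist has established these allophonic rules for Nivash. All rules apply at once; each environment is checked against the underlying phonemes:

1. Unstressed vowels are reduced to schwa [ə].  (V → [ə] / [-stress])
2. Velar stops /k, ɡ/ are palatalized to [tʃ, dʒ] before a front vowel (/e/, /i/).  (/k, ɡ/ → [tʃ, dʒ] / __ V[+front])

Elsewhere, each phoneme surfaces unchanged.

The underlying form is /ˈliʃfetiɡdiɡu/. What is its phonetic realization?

[ˈliʃfətəɡdəɡə]

/l/ — not in any rule's target class → [l].
/i/ — between /l/ and /ʃ/; rule 1 does not apply here → [i].
/ʃ/ (between /i/ and /f/): no rule targets it → [ʃ].
/f/ (between /ʃ/ and /e/): no rule targets it → [f].
/e/ meets the environment for rule 1 (in an unstressed syllable) → [ə].
/t/ (between /e/ and /i/): no rule targets it → [t].
/i/ (between /t/ and /ɡ/): in an unstressed syllable, so rule 1 applies → [ə].
/ɡ/ — between /i/ and /d/; rule 2 does not apply here → [ɡ].
/d/ (between /ɡ/ and /i/) is unaffected → [d].
/i/ — between /d/ and /ɡ/, in an unstressed syllable — surfaces as [ə] (rule 1).
/ɡ/ (between /i/ and /u/) fails the environment for rule 2, so it stays [ɡ].
/u/ (word-final): in an unstressed syllable, so rule 1 applies → [ə].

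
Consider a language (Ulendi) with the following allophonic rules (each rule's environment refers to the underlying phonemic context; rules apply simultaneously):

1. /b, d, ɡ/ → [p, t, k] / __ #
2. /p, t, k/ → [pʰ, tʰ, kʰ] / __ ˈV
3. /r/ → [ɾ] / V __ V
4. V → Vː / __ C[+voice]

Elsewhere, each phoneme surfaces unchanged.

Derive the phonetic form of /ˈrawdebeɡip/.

/r/ (word-initial) is in the target of rule 3 but the environment (between two vowels) is not met → [r].
/a/ meets the environment for rule 4 (before a voiced consonant) → [aː].
/d/ (between /w/ and /e/): rule 1 targets it, but not word-finally → unchanged [d].
Rule 4 applies to /e/ (between /d/ and /b/: before a voiced consonant) → [eː].
/b/ — between /e/ and /e/; rule 1 does not apply here → [b].
/e/ (between /b/ and /ɡ/): before a voiced consonant, so rule 4 applies → [eː].
/ɡ/ — between /e/ and /i/; rule 1 does not apply here → [ɡ].
/i/ (between /ɡ/ and /p/): rule 4 targets it, but not before a voiced consonant → unchanged [i].
/p/ (word-final) is in the target of rule 2 but the environment (immediately before a stressed vowel) is not met → [p].

[ˈraːwdeːbeːɡip]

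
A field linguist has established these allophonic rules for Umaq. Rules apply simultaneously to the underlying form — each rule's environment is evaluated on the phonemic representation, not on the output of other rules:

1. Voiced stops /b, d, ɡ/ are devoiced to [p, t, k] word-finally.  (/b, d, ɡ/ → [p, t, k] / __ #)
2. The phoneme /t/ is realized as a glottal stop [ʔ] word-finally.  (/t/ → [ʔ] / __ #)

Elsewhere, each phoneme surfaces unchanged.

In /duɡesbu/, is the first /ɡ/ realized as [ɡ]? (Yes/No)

/ɡ/ (between /u/ and /e/): rule 1 targets it, but not word-finally → unchanged [ɡ].
The actual realization is [ɡ], which matches [ɡ].

Yes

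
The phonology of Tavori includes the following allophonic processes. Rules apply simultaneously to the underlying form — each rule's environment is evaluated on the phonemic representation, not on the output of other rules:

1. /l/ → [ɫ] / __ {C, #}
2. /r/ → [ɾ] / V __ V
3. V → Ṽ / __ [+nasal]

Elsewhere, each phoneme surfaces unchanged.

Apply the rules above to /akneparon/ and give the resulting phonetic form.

/a/ — word-initial; rule 3 does not apply here → [a].
/k/ — not in any rule's target class → [k].
/n/ (between /k/ and /e/): no rule targets it → [n].
/e/ — between /n/ and /p/; rule 3 does not apply here → [e].
/p/ — not in any rule's target class → [p].
/a/ (between /p/ and /r/) fails the environment for rule 3, so it stays [a].
/r/ — between /a/ and /o/, between two vowels — surfaces as [ɾ] (rule 2).
/o/ — between /r/ and /n/, before a nasal consonant — surfaces as [õ] (rule 3).
/n/ — not in any rule's target class → [n].

[aknepaɾõn]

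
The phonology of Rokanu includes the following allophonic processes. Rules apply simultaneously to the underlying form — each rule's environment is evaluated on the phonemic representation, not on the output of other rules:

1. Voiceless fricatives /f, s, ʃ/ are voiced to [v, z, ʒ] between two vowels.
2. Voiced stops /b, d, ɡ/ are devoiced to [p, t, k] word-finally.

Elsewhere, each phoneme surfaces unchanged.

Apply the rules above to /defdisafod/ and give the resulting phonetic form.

/d/ (word-initial) fails the environment for rule 2, so it stays [d].
/f/ (between /e/ and /d/): rule 1 targets it, but not between two vowels → unchanged [f].
/d/ — between /f/ and /i/; rule 2 does not apply here → [d].
Rule 1 applies to /s/ (between /i/ and /a/: between two vowels) → [z].
/f/ meets the environment for rule 1 (between two vowels) → [v].
/d/ meets the environment for rule 2 (word-finally) → [t].

[defdizavot]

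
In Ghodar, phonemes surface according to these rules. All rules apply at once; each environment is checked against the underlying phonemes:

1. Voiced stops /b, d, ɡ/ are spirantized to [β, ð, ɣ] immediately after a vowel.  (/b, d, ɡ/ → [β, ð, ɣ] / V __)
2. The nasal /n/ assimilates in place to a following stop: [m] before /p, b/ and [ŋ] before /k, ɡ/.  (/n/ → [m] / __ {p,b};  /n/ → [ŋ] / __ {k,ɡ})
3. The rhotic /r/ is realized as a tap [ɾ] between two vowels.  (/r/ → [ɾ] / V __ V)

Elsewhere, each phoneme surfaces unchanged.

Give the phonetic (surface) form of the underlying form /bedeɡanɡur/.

/b/ (word-initial) is in the target of rule 1 but the environment (immediately after a vowel) is not met → [b].
/d/ — between /e/ and /e/, immediately after a vowel — surfaces as [ð] (rule 1).
/ɡ/ meets the environment for rule 1 (immediately after a vowel) → [ɣ].
Rule 2 applies to /n/ (between /a/ and /ɡ/: before a labial or velar stop) → [ŋ].
/ɡ/ (between /n/ and /u/) fails the environment for rule 1, so it stays [ɡ].
/r/ (word-final): rule 3 targets it, but not between two vowels → unchanged [r].

[beðeɣaŋɡur]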